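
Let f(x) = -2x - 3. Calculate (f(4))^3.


f(4) = -11
(-11)^3 = -1331

-1331


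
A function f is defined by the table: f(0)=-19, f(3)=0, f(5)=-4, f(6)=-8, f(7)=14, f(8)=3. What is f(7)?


14


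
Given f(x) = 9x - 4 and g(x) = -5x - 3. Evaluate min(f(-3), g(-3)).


-31


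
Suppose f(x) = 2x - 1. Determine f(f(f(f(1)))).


f(1) = 1
f(1) = 1
f(1) = 1
f(1) = 1

1


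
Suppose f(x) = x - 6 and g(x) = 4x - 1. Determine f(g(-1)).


g(-1) = -5
f(-5) = -11

-11


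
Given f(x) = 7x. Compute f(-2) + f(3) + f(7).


f(-2) = -14
f(3) = 21
f(7) = 49
Sum = 56

56


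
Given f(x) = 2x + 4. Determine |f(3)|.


10


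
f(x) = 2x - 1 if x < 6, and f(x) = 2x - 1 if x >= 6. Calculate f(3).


3 satisfies x < 6
f(3) = 5

5


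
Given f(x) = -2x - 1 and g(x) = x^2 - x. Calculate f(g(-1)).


g(-1) = 2
f(2) = -5

-5


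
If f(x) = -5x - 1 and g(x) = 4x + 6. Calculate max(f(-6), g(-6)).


f(-6) = 29
g(-6) = -18
max = 29

29


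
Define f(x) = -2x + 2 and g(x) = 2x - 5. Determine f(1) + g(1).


f(1) = 0
g(1) = -3
Sum = -3

-3


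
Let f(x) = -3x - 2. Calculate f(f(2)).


f(2) = -8
f(-8) = 22

22


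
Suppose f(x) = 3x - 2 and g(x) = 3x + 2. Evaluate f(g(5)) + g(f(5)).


f(g(5)) = 49
g(f(5)) = 41
Sum = 90

90


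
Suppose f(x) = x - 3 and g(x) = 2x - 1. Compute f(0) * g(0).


3


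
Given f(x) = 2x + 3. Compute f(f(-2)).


1


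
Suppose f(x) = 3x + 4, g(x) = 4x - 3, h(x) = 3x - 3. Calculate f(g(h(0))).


h(0) = -3
g(-3) = -15
f(-15) = -41

-41


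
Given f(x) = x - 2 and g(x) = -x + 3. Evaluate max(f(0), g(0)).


f(0) = -2
g(0) = 3
max = 3

3


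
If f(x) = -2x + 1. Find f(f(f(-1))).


11


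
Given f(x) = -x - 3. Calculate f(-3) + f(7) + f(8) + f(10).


f(-3) = 0
f(7) = -10
f(8) = -11
f(10) = -13
Sum = -34

-34


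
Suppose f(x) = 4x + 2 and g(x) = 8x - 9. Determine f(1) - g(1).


f(1) = 6
g(1) = -1
Difference = 7

7


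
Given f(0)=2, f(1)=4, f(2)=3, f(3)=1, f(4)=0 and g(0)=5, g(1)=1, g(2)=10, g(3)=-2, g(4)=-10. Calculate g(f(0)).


f(0) = 2
g(2) = 10

10


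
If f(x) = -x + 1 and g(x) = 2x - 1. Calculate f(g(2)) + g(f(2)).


f(g(2)) = -2
g(f(2)) = -3
Sum = -5

-5


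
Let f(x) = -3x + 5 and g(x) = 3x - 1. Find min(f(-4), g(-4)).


f(-4) = 17
g(-4) = -13
min = -13

-13


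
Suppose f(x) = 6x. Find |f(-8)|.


f(-8) = -48
|-48| = 48

48


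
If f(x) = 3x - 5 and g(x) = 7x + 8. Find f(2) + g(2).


f(2) = 1
g(2) = 22
Sum = 23

23


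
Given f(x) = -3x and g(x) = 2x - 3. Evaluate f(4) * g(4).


f(4) = -12
g(4) = 5
Product = -60

-60


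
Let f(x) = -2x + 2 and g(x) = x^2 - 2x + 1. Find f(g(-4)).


g(-4) = 25
f(25) = -48

-48


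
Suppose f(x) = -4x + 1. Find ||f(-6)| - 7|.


f(-6) = 25
|25| = 25
|25 - 7| = 18

18


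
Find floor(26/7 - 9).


26/7 = 3.7143
3.7143 - 9 = -5.2857
floor(-5.2857) = -6

-6


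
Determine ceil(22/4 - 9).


22/4 = 5.5
5.5 - 9 = -3.5
ceil(-3.5) = -3

-3


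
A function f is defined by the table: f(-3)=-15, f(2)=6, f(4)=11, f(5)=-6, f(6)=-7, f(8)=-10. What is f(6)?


Reading from the table at x = 6

-7


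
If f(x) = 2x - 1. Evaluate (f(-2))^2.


25


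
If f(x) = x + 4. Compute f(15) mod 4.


3


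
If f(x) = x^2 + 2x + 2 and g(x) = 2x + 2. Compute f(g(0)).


g(0) = 2
f(2) = 1*(2)^2 + 2*(2) + 2 = 10

10


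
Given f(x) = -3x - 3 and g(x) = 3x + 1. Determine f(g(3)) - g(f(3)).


2


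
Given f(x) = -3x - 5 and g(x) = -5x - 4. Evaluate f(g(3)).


g(3) = -19
f(-19) = 52

52


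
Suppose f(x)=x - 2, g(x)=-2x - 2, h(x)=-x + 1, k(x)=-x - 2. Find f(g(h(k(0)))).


-10


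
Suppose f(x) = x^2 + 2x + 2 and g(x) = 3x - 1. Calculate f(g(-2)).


g(-2) = -7
f(-7) = 1*(-7)^2 + 2*(-7) + 2 = 37

37


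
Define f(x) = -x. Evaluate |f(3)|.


f(3) = -3
|-3| = 3

3


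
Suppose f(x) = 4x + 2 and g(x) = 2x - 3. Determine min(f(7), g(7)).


11


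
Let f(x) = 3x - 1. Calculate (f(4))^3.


f(4) = 11
(11)^3 = 1331

1331


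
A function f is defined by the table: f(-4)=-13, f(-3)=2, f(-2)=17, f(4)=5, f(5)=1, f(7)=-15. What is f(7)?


Reading from the table at x = 7

-15


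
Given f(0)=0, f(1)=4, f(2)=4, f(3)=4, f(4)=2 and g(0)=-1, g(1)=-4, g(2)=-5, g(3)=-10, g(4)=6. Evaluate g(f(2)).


f(2) = 4
g(4) = 6

6


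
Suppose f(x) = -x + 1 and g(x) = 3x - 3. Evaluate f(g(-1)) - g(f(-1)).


f(g(-1)) = 7
g(f(-1)) = 3
Difference = 4

4


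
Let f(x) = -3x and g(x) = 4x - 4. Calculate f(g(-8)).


g(-8) = -36
f(-36) = 108

108


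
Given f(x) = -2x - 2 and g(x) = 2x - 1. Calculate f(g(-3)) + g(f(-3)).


19


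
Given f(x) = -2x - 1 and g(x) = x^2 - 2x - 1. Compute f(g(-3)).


g(-3) = 14
f(14) = -29

-29


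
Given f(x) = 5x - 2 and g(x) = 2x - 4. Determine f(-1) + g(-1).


-13


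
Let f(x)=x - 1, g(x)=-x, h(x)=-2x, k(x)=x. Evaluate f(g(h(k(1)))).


k(1) = 1
h(1) = -2
g(-2) = 2
f(2) = 1

1


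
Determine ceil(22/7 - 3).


1


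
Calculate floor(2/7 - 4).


2/7 = 0.2857
0.2857 - 4 = -3.7143
floor(-3.7143) = -4

-4


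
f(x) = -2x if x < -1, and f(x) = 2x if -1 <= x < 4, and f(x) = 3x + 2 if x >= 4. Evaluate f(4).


4 satisfies x >= 4
f(4) = 14

14


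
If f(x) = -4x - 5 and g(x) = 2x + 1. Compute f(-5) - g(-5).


f(-5) = 15
g(-5) = -9
Difference = 24

24


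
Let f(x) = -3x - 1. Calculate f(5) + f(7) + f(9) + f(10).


-97


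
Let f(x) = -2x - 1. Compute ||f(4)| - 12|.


f(4) = -9
|-9| = 9
|9 - 12| = 3

3


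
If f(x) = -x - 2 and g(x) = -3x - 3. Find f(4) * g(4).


90


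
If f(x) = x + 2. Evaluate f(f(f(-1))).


f(-1) = 1
f(1) = 3
f(3) = 5

5


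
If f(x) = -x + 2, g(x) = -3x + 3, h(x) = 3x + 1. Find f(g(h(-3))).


h(-3) = -8
g(-8) = 27
f(27) = -25

-25


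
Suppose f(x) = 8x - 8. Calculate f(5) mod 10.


2


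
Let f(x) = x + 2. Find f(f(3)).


f(3) = 5
f(5) = 7

7


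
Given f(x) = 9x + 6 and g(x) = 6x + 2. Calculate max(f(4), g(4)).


42


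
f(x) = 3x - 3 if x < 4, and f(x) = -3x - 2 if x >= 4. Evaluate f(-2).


-2 satisfies x < 4
f(-2) = -9

-9


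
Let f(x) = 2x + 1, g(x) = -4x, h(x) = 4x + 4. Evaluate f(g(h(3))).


h(3) = 16
g(16) = -64
f(-64) = -127

-127


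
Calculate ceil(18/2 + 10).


19


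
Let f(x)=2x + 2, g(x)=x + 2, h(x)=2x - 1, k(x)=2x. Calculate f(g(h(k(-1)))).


k(-1) = -2
h(-2) = -5
g(-5) = -3
f(-3) = -4

-4


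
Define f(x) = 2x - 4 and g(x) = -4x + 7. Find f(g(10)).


g(10) = -33
f(-33) = -70

-70


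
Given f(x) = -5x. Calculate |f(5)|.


25


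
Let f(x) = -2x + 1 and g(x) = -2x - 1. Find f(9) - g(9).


f(9) = -17
g(9) = -19
Difference = 2

2


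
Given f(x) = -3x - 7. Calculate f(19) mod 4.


f(19) = -64
-64 mod 4 = 0

0


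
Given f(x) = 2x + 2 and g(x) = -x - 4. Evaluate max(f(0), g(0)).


f(0) = 2
g(0) = -4
max = 2

2


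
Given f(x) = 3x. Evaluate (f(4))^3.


f(4) = 12
(12)^3 = 1728

1728


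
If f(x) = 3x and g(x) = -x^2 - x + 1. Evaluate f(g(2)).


g(2) = -5
f(-5) = -15

-15


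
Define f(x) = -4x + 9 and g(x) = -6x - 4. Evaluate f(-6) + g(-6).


65


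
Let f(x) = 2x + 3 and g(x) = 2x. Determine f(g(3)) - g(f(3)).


f(g(3)) = 15
g(f(3)) = 18
Difference = -3

-3


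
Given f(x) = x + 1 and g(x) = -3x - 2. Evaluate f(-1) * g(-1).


f(-1) = 0
g(-1) = 1
Product = 0

0


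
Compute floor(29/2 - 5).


9


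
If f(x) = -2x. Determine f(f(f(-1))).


f(-1) = 2
f(2) = -4
f(-4) = 8

8


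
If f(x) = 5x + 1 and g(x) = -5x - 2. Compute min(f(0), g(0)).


f(0) = 1
g(0) = -2
min = -2

-2


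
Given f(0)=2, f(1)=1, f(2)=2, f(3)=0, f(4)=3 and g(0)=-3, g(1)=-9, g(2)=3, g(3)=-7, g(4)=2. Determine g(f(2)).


f(2) = 2
g(2) = 3

3


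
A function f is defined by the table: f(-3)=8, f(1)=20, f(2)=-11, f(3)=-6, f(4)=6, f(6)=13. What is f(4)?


Reading from the table at x = 4

6


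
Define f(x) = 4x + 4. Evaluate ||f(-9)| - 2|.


f(-9) = -32
|-32| = 32
|32 - 2| = 30

30


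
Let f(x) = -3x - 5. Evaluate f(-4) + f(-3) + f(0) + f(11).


f(-4) = 7
f(-3) = 4
f(0) = -5
f(11) = -38
Sum = -32

-32


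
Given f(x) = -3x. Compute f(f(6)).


f(6) = -18
f(-18) = 54

54


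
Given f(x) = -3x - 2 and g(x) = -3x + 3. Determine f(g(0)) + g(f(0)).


f(g(0)) = -11
g(f(0)) = 9
Sum = -2

-2


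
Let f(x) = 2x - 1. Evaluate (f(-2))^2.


f(-2) = -5
(-5)^2 = 25

25


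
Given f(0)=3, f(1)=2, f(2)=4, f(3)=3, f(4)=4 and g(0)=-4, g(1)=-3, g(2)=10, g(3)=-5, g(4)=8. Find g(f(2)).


f(2) = 4
g(4) = 8

8


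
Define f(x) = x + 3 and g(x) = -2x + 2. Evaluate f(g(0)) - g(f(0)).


f(g(0)) = 5
g(f(0)) = -4
Difference = 9

9


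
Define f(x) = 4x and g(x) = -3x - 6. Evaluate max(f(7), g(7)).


f(7) = 28
g(7) = -27
max = 28

28


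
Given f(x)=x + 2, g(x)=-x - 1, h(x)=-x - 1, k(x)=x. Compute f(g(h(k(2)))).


4


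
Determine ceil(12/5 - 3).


12/5 = 2.4
2.4 - 3 = -0.6
ceil(-0.6) = 0

0


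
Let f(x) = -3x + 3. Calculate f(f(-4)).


f(-4) = 15
f(15) = -42

-42


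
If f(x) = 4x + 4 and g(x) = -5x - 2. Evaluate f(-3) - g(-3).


-21


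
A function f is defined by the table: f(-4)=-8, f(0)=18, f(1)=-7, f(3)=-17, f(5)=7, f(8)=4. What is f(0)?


Reading from the table at x = 0

18


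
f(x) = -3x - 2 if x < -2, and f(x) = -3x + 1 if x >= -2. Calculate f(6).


6 satisfies x >= -2
f(6) = -17

-17


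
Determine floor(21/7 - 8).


21/7 = 3
3 - 8 = -5
floor(-5) = -5

-5


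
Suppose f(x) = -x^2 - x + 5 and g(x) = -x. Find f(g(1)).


g(1) = -1
f(-1) = (-1)*(-1)^2 - 1*(-1) + 5 = 5

5


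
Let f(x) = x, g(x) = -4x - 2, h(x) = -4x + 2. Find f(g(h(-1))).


-26


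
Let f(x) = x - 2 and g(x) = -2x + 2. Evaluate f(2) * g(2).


f(2) = 0
g(2) = -2
Product = 0

0


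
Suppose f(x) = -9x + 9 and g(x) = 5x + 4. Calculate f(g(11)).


g(11) = 59
f(59) = -522

-522


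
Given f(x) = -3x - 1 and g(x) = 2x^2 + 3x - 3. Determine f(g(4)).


g(4) = 41
f(41) = -124

-124


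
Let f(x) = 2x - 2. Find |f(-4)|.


f(-4) = -10
|-10| = 10

10


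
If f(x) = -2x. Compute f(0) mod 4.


f(0) = 0
0 mod 4 = 0

0


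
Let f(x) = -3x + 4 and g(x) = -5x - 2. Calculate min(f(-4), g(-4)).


f(-4) = 16
g(-4) = 18
min = 16

16


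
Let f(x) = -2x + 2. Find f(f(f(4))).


f(4) = -6
f(-6) = 14
f(14) = -26

-26


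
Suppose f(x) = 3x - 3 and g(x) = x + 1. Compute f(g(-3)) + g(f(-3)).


-20


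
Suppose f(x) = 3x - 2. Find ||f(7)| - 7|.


f(7) = 19
|19| = 19
|19 - 7| = 12

12


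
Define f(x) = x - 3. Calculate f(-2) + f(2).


f(-2) = -5
f(2) = -1
Sum = -6

-6


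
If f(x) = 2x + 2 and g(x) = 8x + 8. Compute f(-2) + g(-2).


f(-2) = -2
g(-2) = -8
Sum = -10

-10


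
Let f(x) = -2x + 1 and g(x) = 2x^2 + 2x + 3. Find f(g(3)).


g(3) = 27
f(27) = -53

-53


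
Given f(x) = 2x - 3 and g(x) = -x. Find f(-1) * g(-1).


f(-1) = -5
g(-1) = 1
Product = -5

-5


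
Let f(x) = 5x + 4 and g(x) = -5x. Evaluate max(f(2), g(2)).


14


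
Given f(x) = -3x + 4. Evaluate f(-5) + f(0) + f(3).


18


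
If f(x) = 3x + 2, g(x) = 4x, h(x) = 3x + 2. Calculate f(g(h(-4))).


h(-4) = -10
g(-10) = -40
f(-40) = -118

-118


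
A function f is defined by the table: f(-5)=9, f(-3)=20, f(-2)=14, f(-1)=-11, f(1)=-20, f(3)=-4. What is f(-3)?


Reading from the table at x = -3

20


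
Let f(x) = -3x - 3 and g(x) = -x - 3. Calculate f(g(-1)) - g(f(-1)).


f(g(-1)) = 3
g(f(-1)) = -3
Difference = 6

6


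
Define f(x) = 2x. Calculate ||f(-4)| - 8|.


f(-4) = -8
|-8| = 8
|8 - 8| = 0

0


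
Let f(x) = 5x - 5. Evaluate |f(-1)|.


f(-1) = -10
|-10| = 10

10


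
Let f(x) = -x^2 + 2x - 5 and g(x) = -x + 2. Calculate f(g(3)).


-8


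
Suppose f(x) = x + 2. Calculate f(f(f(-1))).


5


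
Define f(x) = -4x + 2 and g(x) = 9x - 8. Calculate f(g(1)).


-2


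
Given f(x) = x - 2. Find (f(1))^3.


f(1) = -1
(-1)^3 = -1

-1


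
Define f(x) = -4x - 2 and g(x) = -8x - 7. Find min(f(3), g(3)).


f(3) = -14
g(3) = -31
min = -31

-31


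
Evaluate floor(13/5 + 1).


3


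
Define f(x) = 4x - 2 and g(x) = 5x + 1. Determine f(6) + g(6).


f(6) = 22
g(6) = 31
Sum = 53

53


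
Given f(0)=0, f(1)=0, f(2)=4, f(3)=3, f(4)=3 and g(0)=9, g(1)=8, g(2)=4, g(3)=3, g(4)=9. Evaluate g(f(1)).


f(1) = 0
g(0) = 9

9


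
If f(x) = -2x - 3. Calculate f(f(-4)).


f(-4) = 5
f(5) = -13

-13


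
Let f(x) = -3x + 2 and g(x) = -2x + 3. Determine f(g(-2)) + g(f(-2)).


f(g(-2)) = -19
g(f(-2)) = -13
Sum = -32

-32


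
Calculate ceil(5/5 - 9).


5/5 = 1
1 - 9 = -8
ceil(-8) = -8

-8


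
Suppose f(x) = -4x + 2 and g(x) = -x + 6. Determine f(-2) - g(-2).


f(-2) = 10
g(-2) = 8
Difference = 2

2


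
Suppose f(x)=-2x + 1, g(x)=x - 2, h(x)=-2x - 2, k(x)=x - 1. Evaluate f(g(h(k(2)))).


13


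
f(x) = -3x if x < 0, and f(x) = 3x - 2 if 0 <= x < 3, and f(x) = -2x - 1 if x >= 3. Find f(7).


7 satisfies x >= 3
f(7) = -15

-15


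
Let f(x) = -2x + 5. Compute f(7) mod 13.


f(7) = -9
-9 mod 13 = 4

4


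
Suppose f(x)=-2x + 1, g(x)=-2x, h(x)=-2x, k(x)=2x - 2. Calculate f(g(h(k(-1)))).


33


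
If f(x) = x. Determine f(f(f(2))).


f(2) = 2
f(2) = 2
f(2) = 2

2


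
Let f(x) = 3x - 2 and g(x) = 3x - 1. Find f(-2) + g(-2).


-15


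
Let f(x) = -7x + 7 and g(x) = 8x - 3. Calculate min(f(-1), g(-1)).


f(-1) = 14
g(-1) = -11
min = -11

-11


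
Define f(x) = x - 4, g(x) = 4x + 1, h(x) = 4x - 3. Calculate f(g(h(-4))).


h(-4) = -19
g(-19) = -75
f(-75) = -79

-79


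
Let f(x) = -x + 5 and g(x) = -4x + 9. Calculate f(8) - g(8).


20


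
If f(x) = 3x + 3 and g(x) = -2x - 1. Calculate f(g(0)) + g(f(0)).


f(g(0)) = 0
g(f(0)) = -7
Sum = -7

-7


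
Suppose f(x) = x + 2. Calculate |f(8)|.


f(8) = 10
|10| = 10

10


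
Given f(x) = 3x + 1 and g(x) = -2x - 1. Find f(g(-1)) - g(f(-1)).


f(g(-1)) = 4
g(f(-1)) = 3
Difference = 1

1


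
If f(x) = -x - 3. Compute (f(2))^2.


f(2) = -5
(-5)^2 = 25

25


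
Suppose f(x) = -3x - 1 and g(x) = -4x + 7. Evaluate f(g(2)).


g(2) = -1
f(-1) = 2

2


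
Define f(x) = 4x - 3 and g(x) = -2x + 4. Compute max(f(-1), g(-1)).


f(-1) = -7
g(-1) = 6
max = 6

6


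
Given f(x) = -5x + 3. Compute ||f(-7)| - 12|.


f(-7) = 38
|38| = 38
|38 - 12| = 26

26


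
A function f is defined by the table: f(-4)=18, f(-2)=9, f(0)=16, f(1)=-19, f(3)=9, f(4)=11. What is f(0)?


Reading from the table at x = 0

16


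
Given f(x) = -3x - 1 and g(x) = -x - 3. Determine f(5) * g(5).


f(5) = -16
g(5) = -8
Product = 128

128


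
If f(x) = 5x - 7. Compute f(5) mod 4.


2


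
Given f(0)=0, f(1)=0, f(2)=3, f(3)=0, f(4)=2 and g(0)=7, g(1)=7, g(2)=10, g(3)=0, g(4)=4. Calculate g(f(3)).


f(3) = 0
g(0) = 7

7


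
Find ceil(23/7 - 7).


23/7 = 3.2857
3.2857 - 7 = -3.7143
ceil(-3.7143) = -3

-3


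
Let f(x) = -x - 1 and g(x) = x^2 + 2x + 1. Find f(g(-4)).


-10


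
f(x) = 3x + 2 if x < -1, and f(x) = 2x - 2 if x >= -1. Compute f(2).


2 satisfies x >= -1
f(2) = 2

2


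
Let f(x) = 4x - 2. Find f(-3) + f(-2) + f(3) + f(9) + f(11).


f(-3) = -14
f(-2) = -10
f(3) = 10
f(9) = 34
f(11) = 42
Sum = 62

62


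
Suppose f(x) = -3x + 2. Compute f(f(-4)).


f(-4) = 14
f(14) = -40

-40


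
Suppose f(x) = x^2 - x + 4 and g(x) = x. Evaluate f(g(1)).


g(1) = 1
f(1) = 1*(1)^2 - 1*(1) + 4 = 4

4


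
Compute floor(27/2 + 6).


19


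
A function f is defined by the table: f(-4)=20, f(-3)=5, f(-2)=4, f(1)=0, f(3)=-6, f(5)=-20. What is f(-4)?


Reading from the table at x = -4

20


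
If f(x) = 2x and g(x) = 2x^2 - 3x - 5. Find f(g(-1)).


g(-1) = 0
f(0) = 0

0


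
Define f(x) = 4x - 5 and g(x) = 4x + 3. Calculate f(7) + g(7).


f(7) = 23
g(7) = 31
Sum = 54

54


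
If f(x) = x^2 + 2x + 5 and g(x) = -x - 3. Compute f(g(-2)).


4


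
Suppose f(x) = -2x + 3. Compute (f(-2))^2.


f(-2) = 7
(7)^2 = 49

49


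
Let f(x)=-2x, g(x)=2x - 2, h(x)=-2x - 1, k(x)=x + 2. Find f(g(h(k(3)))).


k(3) = 5
h(5) = -11
g(-11) = -24
f(-24) = 48

48


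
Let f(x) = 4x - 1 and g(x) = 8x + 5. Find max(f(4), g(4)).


37


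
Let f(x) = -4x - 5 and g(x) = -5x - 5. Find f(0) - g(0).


f(0) = -5
g(0) = -5
Difference = 0

0


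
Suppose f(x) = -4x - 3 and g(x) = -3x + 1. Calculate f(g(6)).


g(6) = -17
f(-17) = 65

65


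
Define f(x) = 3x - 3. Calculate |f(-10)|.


f(-10) = -33
|-33| = 33

33


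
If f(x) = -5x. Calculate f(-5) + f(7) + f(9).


f(-5) = 25
f(7) = -35
f(9) = -45
Sum = -55

-55


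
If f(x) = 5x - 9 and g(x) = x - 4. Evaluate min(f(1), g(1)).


-4


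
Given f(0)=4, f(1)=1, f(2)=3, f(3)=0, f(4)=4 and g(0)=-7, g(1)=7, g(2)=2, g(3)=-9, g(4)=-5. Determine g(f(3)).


f(3) = 0
g(0) = -7

-7


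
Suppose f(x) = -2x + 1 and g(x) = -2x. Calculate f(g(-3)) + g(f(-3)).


-25


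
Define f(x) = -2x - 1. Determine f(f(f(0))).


f(0) = -1
f(-1) = 1
f(1) = -3

-3


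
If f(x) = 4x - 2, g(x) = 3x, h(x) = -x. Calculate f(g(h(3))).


h(3) = -3
g(-3) = -9
f(-9) = -38

-38


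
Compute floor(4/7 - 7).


4/7 = 0.5714
0.5714 - 7 = -6.4286
floor(-6.4286) = -7

-7


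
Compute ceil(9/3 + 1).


9/3 = 3
3 + 1 = 4
ceil(4) = 4

4


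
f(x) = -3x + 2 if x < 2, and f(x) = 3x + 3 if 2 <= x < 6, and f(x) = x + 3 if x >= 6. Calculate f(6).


6 satisfies x >= 6
f(6) = 9

9


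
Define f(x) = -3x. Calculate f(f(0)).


f(0) = 0
f(0) = 0

0


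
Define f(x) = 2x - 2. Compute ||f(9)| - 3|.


f(9) = 16
|16| = 16
|16 - 3| = 13

13


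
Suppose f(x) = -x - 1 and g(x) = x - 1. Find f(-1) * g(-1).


f(-1) = 0
g(-1) = -2
Product = 0

0


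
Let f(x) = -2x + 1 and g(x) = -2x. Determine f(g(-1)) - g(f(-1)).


f(g(-1)) = -3
g(f(-1)) = -6
Difference = 3

3


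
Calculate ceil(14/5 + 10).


14/5 = 2.8
2.8 + 10 = 12.8
ceil(12.8) = 13

13


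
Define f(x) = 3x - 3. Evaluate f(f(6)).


f(6) = 15
f(15) = 42

42


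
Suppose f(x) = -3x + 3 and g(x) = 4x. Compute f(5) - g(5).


f(5) = -12
g(5) = 20
Difference = -32

-32


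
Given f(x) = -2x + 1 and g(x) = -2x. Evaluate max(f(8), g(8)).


f(8) = -15
g(8) = -16
max = -15

-15


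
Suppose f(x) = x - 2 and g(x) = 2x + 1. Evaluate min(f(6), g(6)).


f(6) = 4
g(6) = 13
min = 4

4


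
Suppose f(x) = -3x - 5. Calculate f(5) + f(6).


f(5) = -20
f(6) = -23
Sum = -43

-43


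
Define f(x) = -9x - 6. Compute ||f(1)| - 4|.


f(1) = -15
|-15| = 15
|15 - 4| = 11

11


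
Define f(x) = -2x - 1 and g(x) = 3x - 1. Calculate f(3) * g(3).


f(3) = -7
g(3) = 8
Product = -56

-56


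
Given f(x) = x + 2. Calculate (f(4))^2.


f(4) = 6
(6)^2 = 36

36


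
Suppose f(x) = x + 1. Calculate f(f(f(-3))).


f(-3) = -2
f(-2) = -1
f(-1) = 0

0


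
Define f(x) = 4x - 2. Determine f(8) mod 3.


0


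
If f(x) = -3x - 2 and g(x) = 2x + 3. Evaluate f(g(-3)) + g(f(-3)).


f(g(-3)) = 7
g(f(-3)) = 17
Sum = 24

24


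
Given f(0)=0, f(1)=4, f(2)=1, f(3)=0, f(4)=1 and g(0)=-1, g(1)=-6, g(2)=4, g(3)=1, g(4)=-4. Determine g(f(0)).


f(0) = 0
g(0) = -1

-1


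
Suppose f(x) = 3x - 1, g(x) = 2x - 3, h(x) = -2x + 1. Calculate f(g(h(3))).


h(3) = -5
g(-5) = -13
f(-13) = -40

-40


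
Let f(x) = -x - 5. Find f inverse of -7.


Solve -x - 5 = -7
x = (-7 + 5) / (-1) = 2

2


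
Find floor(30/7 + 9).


30/7 = 4.2857
4.2857 + 9 = 13.2857
floor(13.2857) = 13

13


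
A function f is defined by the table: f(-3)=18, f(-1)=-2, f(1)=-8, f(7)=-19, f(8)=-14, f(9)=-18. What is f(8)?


Reading from the table at x = 8

-14


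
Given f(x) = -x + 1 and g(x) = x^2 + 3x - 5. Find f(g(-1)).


g(-1) = -7
f(-7) = 8

8


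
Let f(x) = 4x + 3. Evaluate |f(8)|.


35


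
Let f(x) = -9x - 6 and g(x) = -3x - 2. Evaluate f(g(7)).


201


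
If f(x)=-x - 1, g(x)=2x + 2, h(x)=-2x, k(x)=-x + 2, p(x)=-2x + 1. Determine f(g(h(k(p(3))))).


p(3) = -5
k(-5) = 7
h(7) = -14
g(-14) = -26
f(-26) = 25

25


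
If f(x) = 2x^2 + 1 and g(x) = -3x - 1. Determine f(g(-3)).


g(-3) = 8
f(8) = 2*(8)^2 + 1 = 129

129


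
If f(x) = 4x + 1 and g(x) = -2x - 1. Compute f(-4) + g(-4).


f(-4) = -15
g(-4) = 7
Sum = -8

-8


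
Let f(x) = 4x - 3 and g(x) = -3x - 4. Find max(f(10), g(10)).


f(10) = 37
g(10) = -34
max = 37

37


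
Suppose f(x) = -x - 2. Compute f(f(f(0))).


f(0) = -2
f(-2) = 0
f(0) = -2

-2


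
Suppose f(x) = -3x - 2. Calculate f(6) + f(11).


f(6) = -20
f(11) = -35
Sum = -55

-55


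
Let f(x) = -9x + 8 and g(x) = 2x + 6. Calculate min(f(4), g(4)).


-28


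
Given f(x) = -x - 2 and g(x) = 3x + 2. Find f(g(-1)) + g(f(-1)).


f(g(-1)) = -1
g(f(-1)) = -1
Sum = -2

-2


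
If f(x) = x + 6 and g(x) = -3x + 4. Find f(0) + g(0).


10


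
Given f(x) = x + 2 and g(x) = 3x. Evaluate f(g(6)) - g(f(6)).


f(g(6)) = 20
g(f(6)) = 24
Difference = -4

-4


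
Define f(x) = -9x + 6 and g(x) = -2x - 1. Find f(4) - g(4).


f(4) = -30
g(4) = -9
Difference = -21

-21


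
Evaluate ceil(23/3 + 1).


9


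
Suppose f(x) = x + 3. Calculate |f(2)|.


f(2) = 5
|5| = 5

5


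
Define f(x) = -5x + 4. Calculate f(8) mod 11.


f(8) = -36
-36 mod 11 = 8

8


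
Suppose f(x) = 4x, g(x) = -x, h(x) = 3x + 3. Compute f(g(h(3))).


h(3) = 12
g(12) = -12
f(-12) = -48

-48


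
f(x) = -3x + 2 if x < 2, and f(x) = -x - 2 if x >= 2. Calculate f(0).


2


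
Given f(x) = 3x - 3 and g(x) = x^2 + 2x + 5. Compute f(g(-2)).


g(-2) = 5
f(5) = 12

12


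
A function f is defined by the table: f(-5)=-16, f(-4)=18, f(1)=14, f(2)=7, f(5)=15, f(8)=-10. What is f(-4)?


Reading from the table at x = -4

18


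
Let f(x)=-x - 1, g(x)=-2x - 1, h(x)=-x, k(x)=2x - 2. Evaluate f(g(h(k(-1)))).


k(-1) = -4
h(-4) = 4
g(4) = -9
f(-9) = 8

8


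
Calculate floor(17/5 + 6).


17/5 = 3.4
3.4 + 6 = 9.4
floor(9.4) = 9

9


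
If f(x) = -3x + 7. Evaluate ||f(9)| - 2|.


f(9) = -20
|-20| = 20
|20 - 2| = 18

18


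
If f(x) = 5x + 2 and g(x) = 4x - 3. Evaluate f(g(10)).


g(10) = 37
f(37) = 187

187


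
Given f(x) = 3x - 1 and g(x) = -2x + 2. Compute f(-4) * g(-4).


f(-4) = -13
g(-4) = 10
Product = -130

-130


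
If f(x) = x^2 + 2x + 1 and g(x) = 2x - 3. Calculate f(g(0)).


4


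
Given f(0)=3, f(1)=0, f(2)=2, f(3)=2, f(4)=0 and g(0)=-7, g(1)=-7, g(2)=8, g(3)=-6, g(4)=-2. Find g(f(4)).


f(4) = 0
g(0) = -7

-7


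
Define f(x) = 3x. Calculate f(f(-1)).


f(-1) = -3
f(-3) = -9

-9


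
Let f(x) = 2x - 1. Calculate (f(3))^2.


25


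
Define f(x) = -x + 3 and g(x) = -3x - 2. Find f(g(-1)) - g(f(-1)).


f(g(-1)) = 2
g(f(-1)) = -14
Difference = 16

16


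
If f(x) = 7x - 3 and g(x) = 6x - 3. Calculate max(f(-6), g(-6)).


f(-6) = -45
g(-6) = -39
max = -39

-39


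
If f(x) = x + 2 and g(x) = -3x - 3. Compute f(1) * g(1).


f(1) = 3
g(1) = -6
Product = -18

-18


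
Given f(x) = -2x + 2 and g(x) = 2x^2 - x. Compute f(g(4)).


-54


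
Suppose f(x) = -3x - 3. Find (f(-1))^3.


f(-1) = 0
(0)^3 = 0

0


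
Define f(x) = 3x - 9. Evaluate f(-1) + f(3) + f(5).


f(-1) = -12
f(3) = 0
f(5) = 6
Sum = -6

-6


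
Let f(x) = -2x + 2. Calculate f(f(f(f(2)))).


22


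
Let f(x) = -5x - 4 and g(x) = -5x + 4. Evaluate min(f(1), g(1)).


-9


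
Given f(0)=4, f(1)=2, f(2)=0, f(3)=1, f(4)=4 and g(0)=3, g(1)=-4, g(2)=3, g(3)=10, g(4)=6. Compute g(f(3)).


f(3) = 1
g(1) = -4

-4


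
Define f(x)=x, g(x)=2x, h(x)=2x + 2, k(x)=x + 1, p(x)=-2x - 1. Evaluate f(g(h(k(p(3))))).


p(3) = -7
k(-7) = -6
h(-6) = -10
g(-10) = -20
f(-20) = -20

-20


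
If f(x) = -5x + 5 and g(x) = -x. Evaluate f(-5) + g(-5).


f(-5) = 30
g(-5) = 5
Sum = 35

35


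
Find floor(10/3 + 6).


10/3 = 3.3333
3.3333 + 6 = 9.3333
floor(9.3333) = 9

9


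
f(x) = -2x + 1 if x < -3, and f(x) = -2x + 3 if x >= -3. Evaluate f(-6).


13


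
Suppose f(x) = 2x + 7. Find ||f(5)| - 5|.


f(5) = 17
|17| = 17
|17 - 5| = 12

12


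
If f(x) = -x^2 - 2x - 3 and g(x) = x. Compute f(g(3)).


g(3) = 3
f(3) = (-1)*(3)^2 - 2*(3) - 3 = -18

-18


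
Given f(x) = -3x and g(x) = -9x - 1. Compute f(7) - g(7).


f(7) = -21
g(7) = -64
Difference = 43

43


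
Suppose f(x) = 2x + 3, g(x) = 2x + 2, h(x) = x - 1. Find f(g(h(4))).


h(4) = 3
g(3) = 8
f(8) = 19

19


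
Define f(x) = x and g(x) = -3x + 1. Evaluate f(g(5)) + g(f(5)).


f(g(5)) = -14
g(f(5)) = -14
Sum = -28

-28


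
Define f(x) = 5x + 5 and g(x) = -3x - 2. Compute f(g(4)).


g(4) = -14
f(-14) = -65

-65


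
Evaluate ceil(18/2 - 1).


18/2 = 9
9 - 1 = 8
ceil(8) = 8

8


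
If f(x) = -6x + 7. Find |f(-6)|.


f(-6) = 43
|43| = 43

43


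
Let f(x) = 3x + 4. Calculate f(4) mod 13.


f(4) = 16
16 mod 13 = 3

3


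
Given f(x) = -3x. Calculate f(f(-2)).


-18


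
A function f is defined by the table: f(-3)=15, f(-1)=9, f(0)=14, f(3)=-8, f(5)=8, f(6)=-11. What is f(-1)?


Reading from the table at x = -1

9


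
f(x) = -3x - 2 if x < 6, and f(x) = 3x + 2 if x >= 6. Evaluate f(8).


26


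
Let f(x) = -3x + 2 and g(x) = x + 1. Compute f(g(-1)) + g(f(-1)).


8


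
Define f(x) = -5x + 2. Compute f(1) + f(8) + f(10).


f(1) = -3
f(8) = -38
f(10) = -48
Sum = -89

-89


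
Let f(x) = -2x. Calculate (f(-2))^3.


f(-2) = 4
(4)^3 = 64

64


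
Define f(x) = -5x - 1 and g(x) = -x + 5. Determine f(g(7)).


g(7) = -2
f(-2) = 9

9


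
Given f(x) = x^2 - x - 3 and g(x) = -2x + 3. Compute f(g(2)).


g(2) = -1
f(-1) = 1*(-1)^2 - 1*(-1) - 3 = -1

-1


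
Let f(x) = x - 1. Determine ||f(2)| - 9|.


f(2) = 1
|1| = 1
|1 - 9| = 8

8


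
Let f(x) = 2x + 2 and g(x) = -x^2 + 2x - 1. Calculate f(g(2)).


g(2) = -1
f(-1) = 0

0


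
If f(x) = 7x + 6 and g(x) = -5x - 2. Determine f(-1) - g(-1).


f(-1) = -1
g(-1) = 3
Difference = -4

-4


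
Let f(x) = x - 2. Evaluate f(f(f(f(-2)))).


f(-2) = -4
f(-4) = -6
f(-6) = -8
f(-8) = -10

-10


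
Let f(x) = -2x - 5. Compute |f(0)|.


5


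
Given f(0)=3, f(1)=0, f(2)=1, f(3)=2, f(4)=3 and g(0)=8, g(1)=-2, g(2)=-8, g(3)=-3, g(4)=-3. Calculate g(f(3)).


f(3) = 2
g(2) = -8

-8


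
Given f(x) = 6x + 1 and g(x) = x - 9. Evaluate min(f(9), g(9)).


0


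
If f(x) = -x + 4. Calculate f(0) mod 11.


f(0) = 4
4 mod 11 = 4

4


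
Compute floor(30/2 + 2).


17


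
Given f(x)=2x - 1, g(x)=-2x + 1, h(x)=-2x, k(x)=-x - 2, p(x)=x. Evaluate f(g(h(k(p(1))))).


p(1) = 1
k(1) = -3
h(-3) = 6
g(6) = -11
f(-11) = -23

-23


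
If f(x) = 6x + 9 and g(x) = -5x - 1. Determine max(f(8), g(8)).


57


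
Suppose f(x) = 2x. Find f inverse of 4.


Solve 2x = 4
x = (4) / 2 = 2

2


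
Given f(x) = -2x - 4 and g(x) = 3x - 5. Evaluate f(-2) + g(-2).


-11


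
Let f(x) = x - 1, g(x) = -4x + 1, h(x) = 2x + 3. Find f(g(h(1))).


h(1) = 5
g(5) = -19
f(-19) = -20

-20


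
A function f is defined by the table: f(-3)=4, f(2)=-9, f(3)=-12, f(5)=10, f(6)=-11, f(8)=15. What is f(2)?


Reading from the table at x = 2

-9


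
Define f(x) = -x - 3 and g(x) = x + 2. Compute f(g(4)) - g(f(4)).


-4


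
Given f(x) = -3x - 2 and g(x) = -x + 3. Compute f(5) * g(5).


34


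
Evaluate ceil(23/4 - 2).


23/4 = 5.75
5.75 - 2 = 3.75
ceil(3.75) = 4

4


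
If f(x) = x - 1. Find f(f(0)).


-2


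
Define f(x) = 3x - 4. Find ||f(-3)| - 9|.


f(-3) = -13
|-13| = 13
|13 - 9| = 4

4


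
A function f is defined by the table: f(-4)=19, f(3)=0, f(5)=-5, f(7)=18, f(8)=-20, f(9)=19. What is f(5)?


-5


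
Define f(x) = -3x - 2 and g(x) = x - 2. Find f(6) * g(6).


f(6) = -20
g(6) = 4
Product = -80

-80


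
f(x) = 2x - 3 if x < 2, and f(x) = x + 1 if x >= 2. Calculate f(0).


-3


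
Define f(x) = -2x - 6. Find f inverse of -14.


Solve -2x - 6 = -14
x = (-14 + 6) / (-2) = 4

4


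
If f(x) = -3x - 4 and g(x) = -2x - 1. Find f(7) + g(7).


f(7) = -25
g(7) = -15
Sum = -40

-40


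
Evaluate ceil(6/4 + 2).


6/4 = 1.5
1.5 + 2 = 3.5
ceil(3.5) = 4

4


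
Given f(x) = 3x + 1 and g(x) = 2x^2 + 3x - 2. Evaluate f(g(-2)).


g(-2) = 0
f(0) = 1

1


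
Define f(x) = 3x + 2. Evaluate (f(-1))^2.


f(-1) = -1
(-1)^2 = 1

1


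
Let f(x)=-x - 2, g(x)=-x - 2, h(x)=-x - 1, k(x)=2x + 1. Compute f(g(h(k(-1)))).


k(-1) = -1
h(-1) = 0
g(0) = -2
f(-2) = 0

0


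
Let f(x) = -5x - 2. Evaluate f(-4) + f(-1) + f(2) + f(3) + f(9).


f(-4) = 18
f(-1) = 3
f(2) = -12
f(3) = -17
f(9) = -47
Sum = -55

-55


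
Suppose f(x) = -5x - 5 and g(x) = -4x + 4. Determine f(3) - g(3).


f(3) = -20
g(3) = -8
Difference = -12

-12


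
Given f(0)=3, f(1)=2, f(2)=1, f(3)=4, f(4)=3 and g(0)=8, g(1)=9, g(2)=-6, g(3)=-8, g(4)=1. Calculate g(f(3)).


f(3) = 4
g(4) = 1

1


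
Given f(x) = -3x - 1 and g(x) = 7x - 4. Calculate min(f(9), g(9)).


f(9) = -28
g(9) = 59
min = -28

-28


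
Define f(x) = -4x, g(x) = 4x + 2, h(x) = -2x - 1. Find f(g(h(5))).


168


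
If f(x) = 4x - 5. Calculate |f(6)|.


f(6) = 19
|19| = 19

19


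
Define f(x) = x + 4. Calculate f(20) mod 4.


0


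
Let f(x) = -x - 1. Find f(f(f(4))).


f(4) = -5
f(-5) = 4
f(4) = -5

-5


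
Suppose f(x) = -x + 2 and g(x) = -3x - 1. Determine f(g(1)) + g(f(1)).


2


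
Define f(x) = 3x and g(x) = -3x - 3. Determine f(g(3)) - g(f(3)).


f(g(3)) = -36
g(f(3)) = -30
Difference = -6

-6


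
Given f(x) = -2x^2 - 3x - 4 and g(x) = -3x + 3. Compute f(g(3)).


g(3) = -6
f(-6) = (-2)*(-6)^2 - 3*(-6) - 4 = -58

-58


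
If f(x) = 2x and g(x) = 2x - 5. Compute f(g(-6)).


g(-6) = -17
f(-17) = -34

-34


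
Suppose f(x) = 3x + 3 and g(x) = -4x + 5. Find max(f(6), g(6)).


f(6) = 21
g(6) = -19
max = 21

21


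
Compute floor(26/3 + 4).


26/3 = 8.6667
8.6667 + 4 = 12.6667
floor(12.6667) = 12

12


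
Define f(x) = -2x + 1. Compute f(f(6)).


f(6) = -11
f(-11) = 23

23


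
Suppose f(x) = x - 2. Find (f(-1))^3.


f(-1) = -3
(-3)^3 = -27

-27


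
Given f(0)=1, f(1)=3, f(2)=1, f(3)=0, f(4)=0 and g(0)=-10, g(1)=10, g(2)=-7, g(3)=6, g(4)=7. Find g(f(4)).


-10


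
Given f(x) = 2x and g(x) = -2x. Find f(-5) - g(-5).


f(-5) = -10
g(-5) = 10
Difference = -20

-20


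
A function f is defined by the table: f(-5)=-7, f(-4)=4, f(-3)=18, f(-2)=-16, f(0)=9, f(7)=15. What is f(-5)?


Reading from the table at x = -5

-7


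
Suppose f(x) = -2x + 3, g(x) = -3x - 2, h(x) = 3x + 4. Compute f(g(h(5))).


h(5) = 19
g(19) = -59
f(-59) = 121

121


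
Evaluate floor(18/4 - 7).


-3


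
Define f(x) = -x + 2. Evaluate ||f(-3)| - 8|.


f(-3) = 5
|5| = 5
|5 - 8| = 3

3


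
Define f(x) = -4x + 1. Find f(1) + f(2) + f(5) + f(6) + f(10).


f(1) = -3
f(2) = -7
f(5) = -19
f(6) = -23
f(10) = -39
Sum = -91

-91


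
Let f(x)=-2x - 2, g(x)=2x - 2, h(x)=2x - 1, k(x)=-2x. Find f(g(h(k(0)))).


6


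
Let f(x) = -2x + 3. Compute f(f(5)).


f(5) = -7
f(-7) = 17

17


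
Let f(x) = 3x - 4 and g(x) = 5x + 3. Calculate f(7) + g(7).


f(7) = 17
g(7) = 38
Sum = 55

55


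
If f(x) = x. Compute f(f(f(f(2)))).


f(2) = 2
f(2) = 2
f(2) = 2
f(2) = 2

2


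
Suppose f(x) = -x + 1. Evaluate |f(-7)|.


f(-7) = 8
|8| = 8

8


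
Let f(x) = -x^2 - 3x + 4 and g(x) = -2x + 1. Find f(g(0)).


g(0) = 1
f(1) = (-1)*(1)^2 - 3*(1) + 4 = 0

0


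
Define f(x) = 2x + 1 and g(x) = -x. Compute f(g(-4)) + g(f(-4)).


f(g(-4)) = 9
g(f(-4)) = 7
Sum = 16

16


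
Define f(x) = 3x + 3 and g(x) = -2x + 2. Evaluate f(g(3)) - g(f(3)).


f(g(3)) = -9
g(f(3)) = -22
Difference = 13

13


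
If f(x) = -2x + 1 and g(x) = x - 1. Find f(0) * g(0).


-1


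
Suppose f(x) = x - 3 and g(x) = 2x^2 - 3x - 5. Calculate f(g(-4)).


36


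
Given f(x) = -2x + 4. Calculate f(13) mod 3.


f(13) = -22
-22 mod 3 = 2

2


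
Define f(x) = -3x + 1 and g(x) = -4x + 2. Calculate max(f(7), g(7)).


f(7) = -20
g(7) = -26
max = -20

-20


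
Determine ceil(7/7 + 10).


7/7 = 1
1 + 10 = 11
ceil(11) = 11

11


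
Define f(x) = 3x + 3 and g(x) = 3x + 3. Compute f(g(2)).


30


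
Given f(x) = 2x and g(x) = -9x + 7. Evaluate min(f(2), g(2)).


f(2) = 4
g(2) = -11
min = -11

-11


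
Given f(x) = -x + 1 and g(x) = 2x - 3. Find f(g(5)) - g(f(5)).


f(g(5)) = -6
g(f(5)) = -11
Difference = 5

5


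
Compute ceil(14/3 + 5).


10


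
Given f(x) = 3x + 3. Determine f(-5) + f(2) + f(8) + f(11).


f(-5) = -12
f(2) = 9
f(8) = 27
f(11) = 36
Sum = 60

60


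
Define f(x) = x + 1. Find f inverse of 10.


Solve x + 1 = 10
x = (10 - 1) / 1 = 9

9


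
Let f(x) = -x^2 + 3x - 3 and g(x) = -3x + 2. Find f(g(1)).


g(1) = -1
f(-1) = (-1)*(-1)^2 + 3*(-1) - 3 = -7

-7


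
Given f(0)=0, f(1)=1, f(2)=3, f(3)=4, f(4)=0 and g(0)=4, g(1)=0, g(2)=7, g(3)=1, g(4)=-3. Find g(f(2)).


f(2) = 3
g(3) = 1

1


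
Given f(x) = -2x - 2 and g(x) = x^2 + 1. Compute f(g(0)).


g(0) = 1
f(1) = -4

-4


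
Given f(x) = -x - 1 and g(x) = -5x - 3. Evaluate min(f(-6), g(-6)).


f(-6) = 5
g(-6) = 27
min = 5

5


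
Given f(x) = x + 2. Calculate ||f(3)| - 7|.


f(3) = 5
|5| = 5
|5 - 7| = 2

2


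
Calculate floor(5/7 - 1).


-1


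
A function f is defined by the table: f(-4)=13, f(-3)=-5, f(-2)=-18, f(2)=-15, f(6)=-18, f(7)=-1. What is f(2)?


Reading from the table at x = 2

-15


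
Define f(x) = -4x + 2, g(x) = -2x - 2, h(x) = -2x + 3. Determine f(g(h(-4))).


h(-4) = 11
g(11) = -24
f(-24) = 98

98


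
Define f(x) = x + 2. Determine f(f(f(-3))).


3


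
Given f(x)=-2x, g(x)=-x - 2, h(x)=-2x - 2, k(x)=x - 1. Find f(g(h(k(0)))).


k(0) = -1
h(-1) = 0
g(0) = -2
f(-2) = 4

4


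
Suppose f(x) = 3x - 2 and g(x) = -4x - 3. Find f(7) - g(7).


f(7) = 19
g(7) = -31
Difference = 50

50


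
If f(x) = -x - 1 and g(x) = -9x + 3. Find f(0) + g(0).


f(0) = -1
g(0) = 3
Sum = 2

2


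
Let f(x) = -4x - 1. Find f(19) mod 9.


f(19) = -77
-77 mod 9 = 4

4


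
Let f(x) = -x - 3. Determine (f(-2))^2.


f(-2) = -1
(-1)^2 = 1

1


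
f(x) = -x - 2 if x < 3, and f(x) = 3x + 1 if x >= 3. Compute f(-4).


-4 satisfies x < 3
f(-4) = 2

2


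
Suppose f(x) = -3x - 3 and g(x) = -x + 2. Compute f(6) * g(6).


f(6) = -21
g(6) = -4
Product = 84

84


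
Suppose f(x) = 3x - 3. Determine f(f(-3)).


f(-3) = -12
f(-12) = -39

-39


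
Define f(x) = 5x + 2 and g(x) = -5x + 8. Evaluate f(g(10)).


g(10) = -42
f(-42) = -208

-208


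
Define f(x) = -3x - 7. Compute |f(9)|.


f(9) = -34
|-34| = 34

34


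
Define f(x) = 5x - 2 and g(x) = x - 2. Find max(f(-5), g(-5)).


f(-5) = -27
g(-5) = -7
max = -7

-7


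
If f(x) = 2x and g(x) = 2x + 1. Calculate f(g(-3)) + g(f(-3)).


f(g(-3)) = -10
g(f(-3)) = -11
Sum = -21

-21


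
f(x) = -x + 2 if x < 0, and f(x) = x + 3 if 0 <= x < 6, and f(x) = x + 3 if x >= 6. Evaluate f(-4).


-4 satisfies x < 0
f(-4) = 6

6


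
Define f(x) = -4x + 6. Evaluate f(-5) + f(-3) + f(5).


30


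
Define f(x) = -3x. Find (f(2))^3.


-216


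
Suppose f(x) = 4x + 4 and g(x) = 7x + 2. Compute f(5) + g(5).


f(5) = 24
g(5) = 37
Sum = 61

61


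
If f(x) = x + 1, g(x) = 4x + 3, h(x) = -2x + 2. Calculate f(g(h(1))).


h(1) = 0
g(0) = 3
f(3) = 4

4


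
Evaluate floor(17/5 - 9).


17/5 = 3.4
3.4 - 9 = -5.6
floor(-5.6) = -6

-6


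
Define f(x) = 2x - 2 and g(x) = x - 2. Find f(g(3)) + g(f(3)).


2


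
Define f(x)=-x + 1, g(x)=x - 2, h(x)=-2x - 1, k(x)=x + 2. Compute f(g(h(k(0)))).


k(0) = 2
h(2) = -5
g(-5) = -7
f(-7) = 8

8


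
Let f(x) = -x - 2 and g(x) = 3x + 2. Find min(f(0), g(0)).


f(0) = -2
g(0) = 2
min = -2

-2


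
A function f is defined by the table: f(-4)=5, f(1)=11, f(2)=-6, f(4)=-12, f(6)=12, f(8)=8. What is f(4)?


Reading from the table at x = 4

-12


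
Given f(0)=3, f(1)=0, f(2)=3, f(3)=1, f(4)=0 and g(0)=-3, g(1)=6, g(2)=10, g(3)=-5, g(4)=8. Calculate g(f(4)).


-3


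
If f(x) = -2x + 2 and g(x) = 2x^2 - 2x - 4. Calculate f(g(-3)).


g(-3) = 20
f(20) = -38

-38


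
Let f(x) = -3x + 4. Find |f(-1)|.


f(-1) = 7
|7| = 7

7


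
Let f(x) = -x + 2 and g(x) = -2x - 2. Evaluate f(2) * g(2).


0


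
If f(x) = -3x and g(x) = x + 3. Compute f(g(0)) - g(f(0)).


f(g(0)) = -9
g(f(0)) = 3
Difference = -12

-12


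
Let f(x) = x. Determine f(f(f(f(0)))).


f(0) = 0
f(0) = 0
f(0) = 0
f(0) = 0

0


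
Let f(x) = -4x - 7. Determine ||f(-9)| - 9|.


f(-9) = 29
|29| = 29
|29 - 9| = 20

20


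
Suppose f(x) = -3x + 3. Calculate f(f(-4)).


f(-4) = 15
f(15) = -42

-42


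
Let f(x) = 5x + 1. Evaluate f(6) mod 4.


3


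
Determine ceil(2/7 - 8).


2/7 = 0.2857
0.2857 - 8 = -7.7143
ceil(-7.7143) = -7

-7


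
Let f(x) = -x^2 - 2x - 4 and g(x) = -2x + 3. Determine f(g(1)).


-7


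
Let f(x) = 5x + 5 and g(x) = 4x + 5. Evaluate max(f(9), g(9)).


f(9) = 50
g(9) = 41
max = 50

50


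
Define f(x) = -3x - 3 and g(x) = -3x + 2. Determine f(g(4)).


27


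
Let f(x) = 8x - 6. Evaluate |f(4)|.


f(4) = 26
|26| = 26

26


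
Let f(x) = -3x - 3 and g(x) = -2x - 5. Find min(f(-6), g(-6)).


7


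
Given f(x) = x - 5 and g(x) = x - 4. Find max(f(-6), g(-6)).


f(-6) = -11
g(-6) = -10
max = -10

-10


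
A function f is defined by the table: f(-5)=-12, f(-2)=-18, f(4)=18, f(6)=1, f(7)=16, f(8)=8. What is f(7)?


Reading from the table at x = 7

16


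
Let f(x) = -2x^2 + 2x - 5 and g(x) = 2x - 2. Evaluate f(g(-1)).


g(-1) = -4
f(-4) = (-2)*(-4)^2 + 2*(-4) - 5 = -45

-45


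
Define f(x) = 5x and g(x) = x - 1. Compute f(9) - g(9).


f(9) = 45
g(9) = 8
Difference = 37

37


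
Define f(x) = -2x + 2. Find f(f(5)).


f(5) = -8
f(-8) = 18

18


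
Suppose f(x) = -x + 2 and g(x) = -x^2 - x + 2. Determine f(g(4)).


g(4) = -18
f(-18) = 20

20


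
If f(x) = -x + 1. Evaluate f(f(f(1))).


f(1) = 0
f(0) = 1
f(1) = 0

0


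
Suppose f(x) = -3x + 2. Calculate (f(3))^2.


f(3) = -7
(-7)^2 = 49

49


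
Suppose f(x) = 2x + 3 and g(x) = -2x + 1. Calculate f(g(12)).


g(12) = -23
f(-23) = -43

-43


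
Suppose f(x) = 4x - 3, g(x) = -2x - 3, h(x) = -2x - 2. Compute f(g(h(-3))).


h(-3) = 4
g(4) = -11
f(-11) = -47

-47


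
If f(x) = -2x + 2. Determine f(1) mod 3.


0
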